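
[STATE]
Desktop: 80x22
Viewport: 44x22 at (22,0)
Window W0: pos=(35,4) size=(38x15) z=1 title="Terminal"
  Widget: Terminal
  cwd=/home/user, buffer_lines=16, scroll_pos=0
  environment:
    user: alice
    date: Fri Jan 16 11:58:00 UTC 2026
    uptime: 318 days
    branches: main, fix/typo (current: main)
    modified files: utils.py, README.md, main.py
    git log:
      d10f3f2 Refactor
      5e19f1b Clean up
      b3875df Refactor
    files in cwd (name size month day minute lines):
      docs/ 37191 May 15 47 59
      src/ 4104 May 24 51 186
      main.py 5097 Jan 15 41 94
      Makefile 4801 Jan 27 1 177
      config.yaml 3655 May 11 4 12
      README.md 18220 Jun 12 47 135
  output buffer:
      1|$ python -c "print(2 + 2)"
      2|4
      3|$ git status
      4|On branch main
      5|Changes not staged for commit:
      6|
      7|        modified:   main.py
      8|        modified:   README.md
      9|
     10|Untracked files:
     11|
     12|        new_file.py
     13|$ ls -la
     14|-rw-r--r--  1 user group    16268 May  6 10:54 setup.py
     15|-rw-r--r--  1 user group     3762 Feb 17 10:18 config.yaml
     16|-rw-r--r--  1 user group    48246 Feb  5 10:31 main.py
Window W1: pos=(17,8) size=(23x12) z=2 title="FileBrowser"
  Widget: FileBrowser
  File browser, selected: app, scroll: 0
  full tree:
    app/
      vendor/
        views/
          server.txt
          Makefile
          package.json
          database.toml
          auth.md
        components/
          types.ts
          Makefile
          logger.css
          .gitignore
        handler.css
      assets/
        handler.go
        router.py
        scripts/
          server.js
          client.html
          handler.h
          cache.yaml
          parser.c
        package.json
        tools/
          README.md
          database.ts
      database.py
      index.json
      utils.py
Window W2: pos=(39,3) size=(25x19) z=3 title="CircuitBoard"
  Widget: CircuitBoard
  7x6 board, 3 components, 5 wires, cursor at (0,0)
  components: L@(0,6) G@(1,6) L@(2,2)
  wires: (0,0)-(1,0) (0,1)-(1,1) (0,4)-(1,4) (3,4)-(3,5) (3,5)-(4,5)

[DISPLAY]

                                            
                                            
                                            
                 ┏━━━━━━━━━━━━━━━━━━━━━━━┓  
             ┏━━━┃ CircuitBoard          ┃━━
             ┃ Te┠───────────────────────┨  
             ┠───┃   0 1 2 3 4 5 6       ┃──
             ┃$ p┃0  [.]  ·           ·  ┃  
━━━━━━━━━━━━━━━━━┃    │   │           │  ┃  
eBrowser         ┃1   ·   ·           ·  ┃  
─────────────────┃                       ┃  
] app/           ┃2           L          ┃t:
[+] vendor/      ┃                       ┃  
[+] assets/      ┃3                   · ─┃  
database.py      ┃                       ┃d 
index.json       ┃4                      ┃  
utils.py         ┃                       ┃  
                 ┃5                      ┃  
                 ┃Cursor: (0,0)          ┃━━
━━━━━━━━━━━━━━━━━┃                       ┃  
                 ┃                       ┃  
                 ┗━━━━━━━━━━━━━━━━━━━━━━━┛  


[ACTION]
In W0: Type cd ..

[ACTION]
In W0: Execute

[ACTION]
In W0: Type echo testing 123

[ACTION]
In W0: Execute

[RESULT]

                                            
                                            
                                            
                 ┏━━━━━━━━━━━━━━━━━━━━━━━┓  
             ┏━━━┃ CircuitBoard          ┃━━
             ┃ Te┠───────────────────────┨  
             ┠───┃   0 1 2 3 4 5 6       ┃──
             ┃   ┃0  [.]  ·           ·  ┃  
━━━━━━━━━━━━━━━━━┃    │   │           │  ┃  
eBrowser         ┃1   ·   ·           ·  ┃  
─────────────────┃                       ┃16
] app/           ┃2           L          ┃ 3
[+] vendor/      ┃                       ┃48
[+] assets/      ┃3                   · ─┃  
database.py      ┃                       ┃  
index.json       ┃4                      ┃  
utils.py         ┃                       ┃  
                 ┃5                      ┃  
                 ┃Cursor: (0,0)          ┃━━
━━━━━━━━━━━━━━━━━┃                       ┃  
                 ┃                       ┃  
                 ┗━━━━━━━━━━━━━━━━━━━━━━━┛  


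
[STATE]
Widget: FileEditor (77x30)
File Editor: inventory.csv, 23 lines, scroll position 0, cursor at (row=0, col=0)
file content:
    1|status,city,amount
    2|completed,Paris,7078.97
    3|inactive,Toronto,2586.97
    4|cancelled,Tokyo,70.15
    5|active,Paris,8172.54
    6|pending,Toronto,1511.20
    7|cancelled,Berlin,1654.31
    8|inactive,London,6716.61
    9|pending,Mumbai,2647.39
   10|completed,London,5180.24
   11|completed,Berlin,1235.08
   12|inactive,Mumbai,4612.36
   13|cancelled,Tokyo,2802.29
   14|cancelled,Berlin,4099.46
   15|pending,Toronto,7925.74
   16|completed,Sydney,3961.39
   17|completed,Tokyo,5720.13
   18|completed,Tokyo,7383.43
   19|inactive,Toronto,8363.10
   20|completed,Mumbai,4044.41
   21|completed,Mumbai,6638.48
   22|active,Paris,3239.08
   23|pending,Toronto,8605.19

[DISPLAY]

█tatus,city,amount                                                          ▲
completed,Paris,7078.97                                                     █
inactive,Toronto,2586.97                                                    ░
cancelled,Tokyo,70.15                                                       ░
active,Paris,8172.54                                                        ░
pending,Toronto,1511.20                                                     ░
cancelled,Berlin,1654.31                                                    ░
inactive,London,6716.61                                                     ░
pending,Mumbai,2647.39                                                      ░
completed,London,5180.24                                                    ░
completed,Berlin,1235.08                                                    ░
inactive,Mumbai,4612.36                                                     ░
cancelled,Tokyo,2802.29                                                     ░
cancelled,Berlin,4099.46                                                    ░
pending,Toronto,7925.74                                                     ░
completed,Sydney,3961.39                                                    ░
completed,Tokyo,5720.13                                                     ░
completed,Tokyo,7383.43                                                     ░
inactive,Toronto,8363.10                                                    ░
completed,Mumbai,4044.41                                                    ░
completed,Mumbai,6638.48                                                    ░
active,Paris,3239.08                                                        ░
pending,Toronto,8605.19                                                     ░
                                                                            ░
                                                                            ░
                                                                            ░
                                                                            ░
                                                                            ░
                                                                            ░
                                                                            ▼


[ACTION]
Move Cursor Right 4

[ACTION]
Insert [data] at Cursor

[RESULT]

statdata█s,city,amount                                                      ▲
completed,Paris,7078.97                                                     █
inactive,Toronto,2586.97                                                    ░
cancelled,Tokyo,70.15                                                       ░
active,Paris,8172.54                                                        ░
pending,Toronto,1511.20                                                     ░
cancelled,Berlin,1654.31                                                    ░
inactive,London,6716.61                                                     ░
pending,Mumbai,2647.39                                                      ░
completed,London,5180.24                                                    ░
completed,Berlin,1235.08                                                    ░
inactive,Mumbai,4612.36                                                     ░
cancelled,Tokyo,2802.29                                                     ░
cancelled,Berlin,4099.46                                                    ░
pending,Toronto,7925.74                                                     ░
completed,Sydney,3961.39                                                    ░
completed,Tokyo,5720.13                                                     ░
completed,Tokyo,7383.43                                                     ░
inactive,Toronto,8363.10                                                    ░
completed,Mumbai,4044.41                                                    ░
completed,Mumbai,6638.48                                                    ░
active,Paris,3239.08                                                        ░
pending,Toronto,8605.19                                                     ░
                                                                            ░
                                                                            ░
                                                                            ░
                                                                            ░
                                                                            ░
                                                                            ░
                                                                            ▼


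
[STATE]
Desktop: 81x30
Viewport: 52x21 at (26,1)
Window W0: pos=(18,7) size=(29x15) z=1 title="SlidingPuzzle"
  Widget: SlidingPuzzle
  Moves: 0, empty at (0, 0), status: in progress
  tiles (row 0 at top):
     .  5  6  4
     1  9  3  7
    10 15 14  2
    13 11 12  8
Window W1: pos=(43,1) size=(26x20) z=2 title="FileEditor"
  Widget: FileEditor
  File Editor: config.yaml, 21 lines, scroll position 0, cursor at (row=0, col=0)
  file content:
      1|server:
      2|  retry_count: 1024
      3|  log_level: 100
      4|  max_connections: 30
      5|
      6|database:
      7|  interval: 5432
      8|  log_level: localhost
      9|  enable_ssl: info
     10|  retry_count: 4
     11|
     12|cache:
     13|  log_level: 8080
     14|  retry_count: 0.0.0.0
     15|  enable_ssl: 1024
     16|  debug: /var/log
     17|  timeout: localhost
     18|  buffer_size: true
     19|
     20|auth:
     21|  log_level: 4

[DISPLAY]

                 ┏━━━━━━━━━━━━━━━━━━━━━━━━┓         
                 ┃ FileEditor             ┃         
                 ┠────────────────────────┨         
                 ┃█erver:                ▲┃         
                 ┃  retry_count: 1024    █┃         
                 ┃  log_level: 100       ░┃         
━━━━━━━━━━━━━━━━━┃  max_connections: 30  ░┃         
gPuzzle          ┃                       ░┃         
─────────────────┃database:              ░┃         
───┬────┬────┐   ┃  interval: 5432       ░┃         
 5 │  6 │  4 │   ┃  log_level: localhost ░┃         
───┼────┼────┤   ┃  enable_ssl: info     ░┃         
 9 │  3 │  7 │   ┃  retry_count: 4       ░┃         
───┼────┼────┤   ┃                       ░┃         
15 │ 14 │  2 │   ┃cache:                 ░┃         
───┼────┼────┤   ┃  log_level: 8080      ░┃         
11 │ 12 │  8 │   ┃  retry_count: 0.0.0.0 ░┃         
───┴────┴────┘   ┃  enable_ssl: 1024     ░┃         
0                ┃  debug: /var/log      ▼┃         
                 ┗━━━━━━━━━━━━━━━━━━━━━━━━┛         
━━━━━━━━━━━━━━━━━━━━┛                               


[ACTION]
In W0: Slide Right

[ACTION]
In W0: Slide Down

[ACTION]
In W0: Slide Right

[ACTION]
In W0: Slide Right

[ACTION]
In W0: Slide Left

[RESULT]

                 ┏━━━━━━━━━━━━━━━━━━━━━━━━┓         
                 ┃ FileEditor             ┃         
                 ┠────────────────────────┨         
                 ┃█erver:                ▲┃         
                 ┃  retry_count: 1024    █┃         
                 ┃  log_level: 100       ░┃         
━━━━━━━━━━━━━━━━━┃  max_connections: 30  ░┃         
gPuzzle          ┃                       ░┃         
─────────────────┃database:              ░┃         
───┬────┬────┐   ┃  interval: 5432       ░┃         
   │  6 │  4 │   ┃  log_level: localhost ░┃         
───┼────┼────┤   ┃  enable_ssl: info     ░┃         
 9 │  3 │  7 │   ┃  retry_count: 4       ░┃         
───┼────┼────┤   ┃                       ░┃         
15 │ 14 │  2 │   ┃cache:                 ░┃         
───┼────┼────┤   ┃  log_level: 8080      ░┃         
11 │ 12 │  8 │   ┃  retry_count: 0.0.0.0 ░┃         
───┴────┴────┘   ┃  enable_ssl: 1024     ░┃         
1                ┃  debug: /var/log      ▼┃         
                 ┗━━━━━━━━━━━━━━━━━━━━━━━━┛         
━━━━━━━━━━━━━━━━━━━━┛                               


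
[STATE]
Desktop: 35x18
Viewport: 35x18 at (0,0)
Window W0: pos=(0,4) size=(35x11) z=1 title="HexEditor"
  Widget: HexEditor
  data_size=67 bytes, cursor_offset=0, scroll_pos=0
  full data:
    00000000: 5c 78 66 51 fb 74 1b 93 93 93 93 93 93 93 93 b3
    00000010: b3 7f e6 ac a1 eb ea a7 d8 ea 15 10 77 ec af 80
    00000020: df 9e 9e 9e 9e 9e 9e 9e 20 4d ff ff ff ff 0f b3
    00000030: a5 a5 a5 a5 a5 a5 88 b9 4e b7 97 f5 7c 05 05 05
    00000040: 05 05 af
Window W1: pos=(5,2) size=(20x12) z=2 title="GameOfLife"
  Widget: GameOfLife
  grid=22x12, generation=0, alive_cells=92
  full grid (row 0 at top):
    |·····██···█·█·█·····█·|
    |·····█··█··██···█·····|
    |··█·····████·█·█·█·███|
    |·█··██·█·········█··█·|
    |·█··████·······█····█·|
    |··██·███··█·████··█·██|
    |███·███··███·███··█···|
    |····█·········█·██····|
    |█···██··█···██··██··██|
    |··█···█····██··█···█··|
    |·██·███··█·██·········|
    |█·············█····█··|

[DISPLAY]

                                   
                                   
     ┏━━━━━━━━━━━━━━━━━━┓          
     ┃ GameOfLife       ┃          
┏━━━━┠──────────────────┨━━━━━━━━━┓
┃ Hex┃Gen: 0            ┃         ┃
┠────┃█·····████·█·█·█·█┃─────────┨
┃0000┃··██·█·········█··┃ 74 1b 93┃
┃0000┃··████·······█····┃ eb ea a7┃
┃0000┃██·███··█·████··█·┃ 9e 9e 9e┃
┃0000┃█·███··███·███··█·┃ a5 88 b9┃
┃0000┃··█·········█·██··┃         ┃
┃    ┃··██··█···██··██··┃         ┃
┃    ┗━━━━━━━━━━━━━━━━━━┛         ┃
┗━━━━━━━━━━━━━━━━━━━━━━━━━━━━━━━━━┛
                                   
                                   
                                   


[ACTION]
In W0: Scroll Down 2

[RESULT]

                                   
                                   
     ┏━━━━━━━━━━━━━━━━━━┓          
     ┃ GameOfLife       ┃          
┏━━━━┠──────────────────┨━━━━━━━━━┓
┃ Hex┃Gen: 0            ┃         ┃
┠────┃█·····████·█·█·█·█┃─────────┨
┃0000┃··██·█·········█··┃ 9e 9e 9e┃
┃0000┃··████·······█····┃ a5 88 b9┃
┃0000┃██·███··█·████··█·┃         ┃
┃    ┃█·███··███·███··█·┃         ┃
┃    ┃··█·········█·██··┃         ┃
┃    ┃··██··█···██··██··┃         ┃
┃    ┗━━━━━━━━━━━━━━━━━━┛         ┃
┗━━━━━━━━━━━━━━━━━━━━━━━━━━━━━━━━━┛
                                   
                                   
                                   


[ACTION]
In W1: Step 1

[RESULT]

                                   
                                   
     ┏━━━━━━━━━━━━━━━━━━┓          
     ┃ GameOfLife       ┃          
┏━━━━┠──────────────────┨━━━━━━━━━┓
┃ Hex┃Gen: 1            ┃         ┃
┠────┃··████████·····███┃─────────┨
┃0000┃███··█·██···█···█·┃ 9e 9e 9e┃
┃0000┃······█····█·██···┃ a5 88 b9┃
┃0000┃······███·█···█···┃         ┃
┃    ┃█····█·███······██┃         ┃
┃    ┃····█··███······█·┃         ┃
┃    ┃·███·····████··██·┃         ┃
┃    ┗━━━━━━━━━━━━━━━━━━┛         ┃
┗━━━━━━━━━━━━━━━━━━━━━━━━━━━━━━━━━┛
                                   
                                   
                                   


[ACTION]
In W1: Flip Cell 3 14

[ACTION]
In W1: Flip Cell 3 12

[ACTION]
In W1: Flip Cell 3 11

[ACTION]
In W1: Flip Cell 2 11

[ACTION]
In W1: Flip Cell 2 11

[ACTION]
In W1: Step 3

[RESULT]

                                   
                                   
     ┏━━━━━━━━━━━━━━━━━━┓          
     ┃ GameOfLife       ┃          
┏━━━━┠──────────────────┨━━━━━━━━━┓
┃ Hex┃Gen: 4            ┃         ┃
┠────┃··········██···█··┃─────────┨
┃0000┃·█········█·█···██┃ 9e 9e 9e┃
┃0000┃·█·█·█···█······██┃ a5 88 b9┃
┃0000┃·██·███··█···█····┃         ┃
┃    ┃···█·█··········██┃         ┃
┃    ┃····█··███········┃         ┃
┃    ┃·········████··██·┃         ┃
┃    ┗━━━━━━━━━━━━━━━━━━┛         ┃
┗━━━━━━━━━━━━━━━━━━━━━━━━━━━━━━━━━┛
                                   
                                   
                                   


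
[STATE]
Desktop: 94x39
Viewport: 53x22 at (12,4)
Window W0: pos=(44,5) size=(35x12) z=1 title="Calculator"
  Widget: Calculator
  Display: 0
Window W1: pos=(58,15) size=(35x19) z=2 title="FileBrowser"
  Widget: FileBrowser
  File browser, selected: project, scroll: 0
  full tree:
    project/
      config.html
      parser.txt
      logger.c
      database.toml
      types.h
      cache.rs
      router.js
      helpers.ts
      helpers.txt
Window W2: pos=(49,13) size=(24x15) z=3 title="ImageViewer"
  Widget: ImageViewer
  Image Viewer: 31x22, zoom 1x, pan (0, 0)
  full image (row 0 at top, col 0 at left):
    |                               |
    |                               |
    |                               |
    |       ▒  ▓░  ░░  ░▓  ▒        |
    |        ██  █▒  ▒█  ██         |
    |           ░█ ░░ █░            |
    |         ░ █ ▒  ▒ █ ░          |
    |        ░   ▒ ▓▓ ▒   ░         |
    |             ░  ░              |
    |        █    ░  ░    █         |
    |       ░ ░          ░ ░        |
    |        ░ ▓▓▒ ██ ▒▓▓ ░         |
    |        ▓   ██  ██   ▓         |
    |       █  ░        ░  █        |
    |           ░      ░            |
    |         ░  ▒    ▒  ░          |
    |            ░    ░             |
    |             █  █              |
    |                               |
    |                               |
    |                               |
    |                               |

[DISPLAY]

                                                     
                                ┏━━━━━━━━━━━━━━━━━━━━
                                ┃ Calculator         
                                ┠────────────────────
                                ┃                    
                                ┃┌───┬───┬───┬───┐   
                                ┃│ 7 │ 8 │ 9 │ ÷ │   
                                ┃├───┼───┼───┼───┤   
                                ┃│ 4 │ 5 │ 6 │ × │   
                                ┃├───┏━━━━━━━━━━━━━━━
                                ┃│ 1 ┃ ImageViewer   
                                ┃└───┠───────────────
                                ┗━━━━┃               
                                     ┃               
                                     ┃               
                                     ┃       ▒  ▓░  ░
                                     ┃        ██  █▒ 
                                     ┃           ░█ ░
                                     ┃         ░ █ ▒ 
                                     ┃        ░   ▒ ▓
                                     ┃             ░ 
                                     ┃        █    ░ 


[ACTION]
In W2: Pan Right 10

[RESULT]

                                                     
                                ┏━━━━━━━━━━━━━━━━━━━━
                                ┃ Calculator         
                                ┠────────────────────
                                ┃                    
                                ┃┌───┬───┬───┬───┐   
                                ┃│ 7 │ 8 │ 9 │ ÷ │   
                                ┃├───┼───┼───┼───┤   
                                ┃│ 4 │ 5 │ 6 │ × │   
                                ┃├───┏━━━━━━━━━━━━━━━
                                ┃│ 1 ┃ ImageViewer   
                                ┃└───┠───────────────
                                ┗━━━━┃               
                                     ┃               
                                     ┃               
                                     ┃▓░  ░░  ░▓  ▒  
                                     ┃  █▒  ▒█  ██   
                                     ┃ ░█ ░░ █░      
                                     ┃ █ ▒  ▒ █ ░    
                                     ┃  ▒ ▓▓ ▒   ░   
                                     ┃   ░  ░        
                                     ┃   ░  ░    █   


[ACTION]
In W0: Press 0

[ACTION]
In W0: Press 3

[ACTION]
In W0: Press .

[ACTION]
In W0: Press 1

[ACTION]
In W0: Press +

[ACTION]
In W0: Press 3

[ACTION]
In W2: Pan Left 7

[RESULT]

                                                     
                                ┏━━━━━━━━━━━━━━━━━━━━
                                ┃ Calculator         
                                ┠────────────────────
                                ┃                    
                                ┃┌───┬───┬───┬───┐   
                                ┃│ 7 │ 8 │ 9 │ ÷ │   
                                ┃├───┼───┼───┼───┤   
                                ┃│ 4 │ 5 │ 6 │ × │   
                                ┃├───┏━━━━━━━━━━━━━━━
                                ┃│ 1 ┃ ImageViewer   
                                ┃└───┠───────────────
                                ┗━━━━┃               
                                     ┃               
                                     ┃               
                                     ┃    ▒  ▓░  ░░  
                                     ┃     ██  █▒  ▒█
                                     ┃        ░█ ░░ █
                                     ┃      ░ █ ▒  ▒ 
                                     ┃     ░   ▒ ▓▓ ▒
                                     ┃          ░  ░ 
                                     ┃     █    ░  ░ 


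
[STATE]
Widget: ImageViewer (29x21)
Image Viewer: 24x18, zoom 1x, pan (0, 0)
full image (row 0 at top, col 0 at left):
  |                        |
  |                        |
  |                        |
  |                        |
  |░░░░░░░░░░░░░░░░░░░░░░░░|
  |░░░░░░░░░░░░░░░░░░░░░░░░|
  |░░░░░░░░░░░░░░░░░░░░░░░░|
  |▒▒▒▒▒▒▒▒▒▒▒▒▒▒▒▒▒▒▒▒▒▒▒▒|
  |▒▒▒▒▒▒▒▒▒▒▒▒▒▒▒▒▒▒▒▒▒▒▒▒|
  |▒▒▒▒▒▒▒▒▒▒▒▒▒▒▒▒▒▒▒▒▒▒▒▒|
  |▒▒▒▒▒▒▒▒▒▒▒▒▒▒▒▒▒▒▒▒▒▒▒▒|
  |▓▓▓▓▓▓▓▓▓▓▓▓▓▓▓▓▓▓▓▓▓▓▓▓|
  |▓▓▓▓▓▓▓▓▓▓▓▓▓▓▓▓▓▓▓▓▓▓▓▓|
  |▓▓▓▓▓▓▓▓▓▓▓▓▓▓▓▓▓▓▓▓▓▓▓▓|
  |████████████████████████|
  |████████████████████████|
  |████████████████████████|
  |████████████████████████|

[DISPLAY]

                             
                             
                             
                             
░░░░░░░░░░░░░░░░░░░░░░░░     
░░░░░░░░░░░░░░░░░░░░░░░░     
░░░░░░░░░░░░░░░░░░░░░░░░     
▒▒▒▒▒▒▒▒▒▒▒▒▒▒▒▒▒▒▒▒▒▒▒▒     
▒▒▒▒▒▒▒▒▒▒▒▒▒▒▒▒▒▒▒▒▒▒▒▒     
▒▒▒▒▒▒▒▒▒▒▒▒▒▒▒▒▒▒▒▒▒▒▒▒     
▒▒▒▒▒▒▒▒▒▒▒▒▒▒▒▒▒▒▒▒▒▒▒▒     
▓▓▓▓▓▓▓▓▓▓▓▓▓▓▓▓▓▓▓▓▓▓▓▓     
▓▓▓▓▓▓▓▓▓▓▓▓▓▓▓▓▓▓▓▓▓▓▓▓     
▓▓▓▓▓▓▓▓▓▓▓▓▓▓▓▓▓▓▓▓▓▓▓▓     
████████████████████████     
████████████████████████     
████████████████████████     
████████████████████████     
                             
                             
                             


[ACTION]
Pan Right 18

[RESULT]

                             
                             
                             
                             
░░░░░░                       
░░░░░░                       
░░░░░░                       
▒▒▒▒▒▒                       
▒▒▒▒▒▒                       
▒▒▒▒▒▒                       
▒▒▒▒▒▒                       
▓▓▓▓▓▓                       
▓▓▓▓▓▓                       
▓▓▓▓▓▓                       
██████                       
██████                       
██████                       
██████                       
                             
                             
                             


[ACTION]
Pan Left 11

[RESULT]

                             
                             
                             
                             
░░░░░░░░░░░░░░░░░            
░░░░░░░░░░░░░░░░░            
░░░░░░░░░░░░░░░░░            
▒▒▒▒▒▒▒▒▒▒▒▒▒▒▒▒▒            
▒▒▒▒▒▒▒▒▒▒▒▒▒▒▒▒▒            
▒▒▒▒▒▒▒▒▒▒▒▒▒▒▒▒▒            
▒▒▒▒▒▒▒▒▒▒▒▒▒▒▒▒▒            
▓▓▓▓▓▓▓▓▓▓▓▓▓▓▓▓▓            
▓▓▓▓▓▓▓▓▓▓▓▓▓▓▓▓▓            
▓▓▓▓▓▓▓▓▓▓▓▓▓▓▓▓▓            
█████████████████            
█████████████████            
█████████████████            
█████████████████            
                             
                             
                             


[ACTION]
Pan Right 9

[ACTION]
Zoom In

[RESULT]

                             
                             
                             
                             
                             
                             
                             
                             
░░░░░░░░░░░░░░░░░░░░░░░░░░░░░
░░░░░░░░░░░░░░░░░░░░░░░░░░░░░
░░░░░░░░░░░░░░░░░░░░░░░░░░░░░
░░░░░░░░░░░░░░░░░░░░░░░░░░░░░
░░░░░░░░░░░░░░░░░░░░░░░░░░░░░
░░░░░░░░░░░░░░░░░░░░░░░░░░░░░
▒▒▒▒▒▒▒▒▒▒▒▒▒▒▒▒▒▒▒▒▒▒▒▒▒▒▒▒▒
▒▒▒▒▒▒▒▒▒▒▒▒▒▒▒▒▒▒▒▒▒▒▒▒▒▒▒▒▒
▒▒▒▒▒▒▒▒▒▒▒▒▒▒▒▒▒▒▒▒▒▒▒▒▒▒▒▒▒
▒▒▒▒▒▒▒▒▒▒▒▒▒▒▒▒▒▒▒▒▒▒▒▒▒▒▒▒▒
▒▒▒▒▒▒▒▒▒▒▒▒▒▒▒▒▒▒▒▒▒▒▒▒▒▒▒▒▒
▒▒▒▒▒▒▒▒▒▒▒▒▒▒▒▒▒▒▒▒▒▒▒▒▒▒▒▒▒
▒▒▒▒▒▒▒▒▒▒▒▒▒▒▒▒▒▒▒▒▒▒▒▒▒▒▒▒▒


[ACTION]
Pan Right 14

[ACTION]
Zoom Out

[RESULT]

                             
                             
                             
                             
                             
                             
                             
                             
                             
                             
                             
                             
                             
                             
                             
                             
                             
                             
                             
                             
                             


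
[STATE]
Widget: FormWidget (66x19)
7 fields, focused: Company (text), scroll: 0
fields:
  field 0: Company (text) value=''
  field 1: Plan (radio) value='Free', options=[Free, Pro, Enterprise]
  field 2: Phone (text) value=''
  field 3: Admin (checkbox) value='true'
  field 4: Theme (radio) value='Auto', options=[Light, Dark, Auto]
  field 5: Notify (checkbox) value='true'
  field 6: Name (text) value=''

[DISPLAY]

> Company:    [                                                  ]
  Plan:       (●) Free  ( ) Pro  ( ) Enterprise                   
  Phone:      [                                                  ]
  Admin:      [x]                                                 
  Theme:      ( ) Light  ( ) Dark  (●) Auto                       
  Notify:     [x]                                                 
  Name:       [                                                  ]
                                                                  
                                                                  
                                                                  
                                                                  
                                                                  
                                                                  
                                                                  
                                                                  
                                                                  
                                                                  
                                                                  
                                                                  


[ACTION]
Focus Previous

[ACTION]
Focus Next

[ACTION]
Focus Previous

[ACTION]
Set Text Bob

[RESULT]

  Company:    [                                                  ]
  Plan:       (●) Free  ( ) Pro  ( ) Enterprise                   
  Phone:      [                                                  ]
  Admin:      [x]                                                 
  Theme:      ( ) Light  ( ) Dark  (●) Auto                       
  Notify:     [x]                                                 
> Name:       [Bob                                               ]
                                                                  
                                                                  
                                                                  
                                                                  
                                                                  
                                                                  
                                                                  
                                                                  
                                                                  
                                                                  
                                                                  
                                                                  


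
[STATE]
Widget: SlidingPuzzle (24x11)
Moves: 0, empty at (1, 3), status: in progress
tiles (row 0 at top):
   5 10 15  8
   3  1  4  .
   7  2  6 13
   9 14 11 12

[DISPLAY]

┌────┬────┬────┬────┐   
│  5 │ 10 │ 15 │  8 │   
├────┼────┼────┼────┤   
│  3 │  1 │  4 │    │   
├────┼────┼────┼────┤   
│  7 │  2 │  6 │ 13 │   
├────┼────┼────┼────┤   
│  9 │ 14 │ 11 │ 12 │   
└────┴────┴────┴────┘   
Moves: 0                
                        


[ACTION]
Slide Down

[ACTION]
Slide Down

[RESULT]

┌────┬────┬────┬────┐   
│  5 │ 10 │ 15 │    │   
├────┼────┼────┼────┤   
│  3 │  1 │  4 │  8 │   
├────┼────┼────┼────┤   
│  7 │  2 │  6 │ 13 │   
├────┼────┼────┼────┤   
│  9 │ 14 │ 11 │ 12 │   
└────┴────┴────┴────┘   
Moves: 1                
                        


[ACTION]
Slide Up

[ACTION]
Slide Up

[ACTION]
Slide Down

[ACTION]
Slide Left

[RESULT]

┌────┬────┬────┬────┐   
│  5 │ 10 │ 15 │  8 │   
├────┼────┼────┼────┤   
│  3 │  1 │  4 │    │   
├────┼────┼────┼────┤   
│  7 │  2 │  6 │ 13 │   
├────┼────┼────┼────┤   
│  9 │ 14 │ 11 │ 12 │   
└────┴────┴────┴────┘   
Moves: 4                
                        


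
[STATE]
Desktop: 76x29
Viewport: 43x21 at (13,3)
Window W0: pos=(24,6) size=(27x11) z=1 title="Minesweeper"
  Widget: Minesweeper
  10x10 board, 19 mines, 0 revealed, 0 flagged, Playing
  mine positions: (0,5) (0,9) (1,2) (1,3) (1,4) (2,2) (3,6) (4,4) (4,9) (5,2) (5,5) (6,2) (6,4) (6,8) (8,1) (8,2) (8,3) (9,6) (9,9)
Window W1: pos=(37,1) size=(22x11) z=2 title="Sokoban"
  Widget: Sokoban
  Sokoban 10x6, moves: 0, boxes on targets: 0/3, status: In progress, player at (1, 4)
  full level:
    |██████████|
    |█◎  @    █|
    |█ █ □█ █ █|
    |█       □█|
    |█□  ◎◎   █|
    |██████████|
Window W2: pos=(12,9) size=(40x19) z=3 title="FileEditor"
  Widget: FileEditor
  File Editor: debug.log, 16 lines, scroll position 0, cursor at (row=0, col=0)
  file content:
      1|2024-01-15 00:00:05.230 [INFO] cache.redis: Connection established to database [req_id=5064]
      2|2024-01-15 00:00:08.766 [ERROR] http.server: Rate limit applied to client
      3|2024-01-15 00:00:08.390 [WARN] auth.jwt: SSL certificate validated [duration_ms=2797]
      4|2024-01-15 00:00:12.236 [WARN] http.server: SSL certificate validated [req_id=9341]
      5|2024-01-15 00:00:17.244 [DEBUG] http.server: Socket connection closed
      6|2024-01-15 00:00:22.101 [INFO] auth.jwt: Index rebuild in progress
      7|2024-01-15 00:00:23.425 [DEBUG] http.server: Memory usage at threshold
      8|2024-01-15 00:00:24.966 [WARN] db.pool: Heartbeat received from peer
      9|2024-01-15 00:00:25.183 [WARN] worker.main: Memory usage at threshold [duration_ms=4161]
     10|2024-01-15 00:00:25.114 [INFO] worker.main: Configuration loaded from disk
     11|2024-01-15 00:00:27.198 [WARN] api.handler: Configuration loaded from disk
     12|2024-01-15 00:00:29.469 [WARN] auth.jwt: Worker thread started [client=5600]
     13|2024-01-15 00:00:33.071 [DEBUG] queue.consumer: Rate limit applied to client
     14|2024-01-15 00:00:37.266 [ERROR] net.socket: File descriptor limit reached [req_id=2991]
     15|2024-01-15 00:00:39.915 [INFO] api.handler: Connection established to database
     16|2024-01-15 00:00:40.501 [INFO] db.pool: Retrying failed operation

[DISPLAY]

                        ┠──────────────────
                        ┃██████████        
                        ┃█◎  @    █        
           ┏━━━━━━━━━━━━┃█ █ □█ █ █        
           ┃ Minesweeper┃█       □█        
           ┠────────────┃█□  ◎◎   █        
━━━━━━━━━━━━━━━━━━━━━━━━━━━━━━━━━━━━━━┓    
 FileEditor                           ┃    
──────────────────────────────────────┨━━━━
█024-01-15 00:00:05.230 [INFO] cache.▲┃    
2024-01-15 00:00:08.766 [ERROR] http.█┃    
2024-01-15 00:00:08.390 [WARN] auth.j░┃    
2024-01-15 00:00:12.236 [WARN] http.s░┃    
2024-01-15 00:00:17.244 [DEBUG] http.░┃    
2024-01-15 00:00:22.101 [INFO] auth.j░┃    
2024-01-15 00:00:23.425 [DEBUG] http.░┃    
2024-01-15 00:00:24.966 [WARN] db.poo░┃    
2024-01-15 00:00:25.183 [WARN] worker░┃    
2024-01-15 00:00:25.114 [INFO] worker░┃    
2024-01-15 00:00:27.198 [WARN] api.ha░┃    
2024-01-15 00:00:29.469 [WARN] auth.j░┃    


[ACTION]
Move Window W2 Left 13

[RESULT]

                        ┠──────────────────
                        ┃██████████        
                        ┃█◎  @    █        
           ┏━━━━━━━━━━━━┃█ █ □█ █ █        
           ┃ Minesweeper┃█       □█        
           ┠────────────┃█□  ◎◎   █        
━━━━━━━━━━━━━━━━━━━━━━━━━━┓████████        
                          ┃ves: 0  0/3     
──────────────────────────┨━━━━━━━━━━━━━━━━
0:00:05.230 [INFO] cache.▲┃          ┃     
0:00:08.766 [ERROR] http.█┃          ┃     
0:00:08.390 [WARN] auth.j░┃          ┃     
0:00:12.236 [WARN] http.s░┃          ┃     
0:00:17.244 [DEBUG] http.░┃━━━━━━━━━━┛     
0:00:22.101 [INFO] auth.j░┃                
0:00:23.425 [DEBUG] http.░┃                
0:00:24.966 [WARN] db.poo░┃                
0:00:25.183 [WARN] worker░┃                
0:00:25.114 [INFO] worker░┃                
0:00:27.198 [WARN] api.ha░┃                
0:00:29.469 [WARN] auth.j░┃                


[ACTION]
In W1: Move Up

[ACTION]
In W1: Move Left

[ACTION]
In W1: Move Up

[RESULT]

                        ┠──────────────────
                        ┃██████████        
                        ┃█◎ @     █        
           ┏━━━━━━━━━━━━┃█ █ □█ █ █        
           ┃ Minesweeper┃█       □█        
           ┠────────────┃█□  ◎◎   █        
━━━━━━━━━━━━━━━━━━━━━━━━━━┓████████        
                          ┃ves: 1  0/3     
──────────────────────────┨━━━━━━━━━━━━━━━━
0:00:05.230 [INFO] cache.▲┃          ┃     
0:00:08.766 [ERROR] http.█┃          ┃     
0:00:08.390 [WARN] auth.j░┃          ┃     
0:00:12.236 [WARN] http.s░┃          ┃     
0:00:17.244 [DEBUG] http.░┃━━━━━━━━━━┛     
0:00:22.101 [INFO] auth.j░┃                
0:00:23.425 [DEBUG] http.░┃                
0:00:24.966 [WARN] db.poo░┃                
0:00:25.183 [WARN] worker░┃                
0:00:25.114 [INFO] worker░┃                
0:00:27.198 [WARN] api.ha░┃                
0:00:29.469 [WARN] auth.j░┃                


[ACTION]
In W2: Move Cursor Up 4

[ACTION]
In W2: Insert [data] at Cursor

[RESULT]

                        ┠──────────────────
                        ┃██████████        
                        ┃█◎ @     █        
           ┏━━━━━━━━━━━━┃█ █ □█ █ █        
           ┃ Minesweeper┃█       □█        
           ┠────────────┃█□  ◎◎   █        
━━━━━━━━━━━━━━━━━━━━━━━━━━┓████████        
                          ┃ves: 1  0/3     
──────────────────────────┨━━━━━━━━━━━━━━━━
15 00:00:05.230 [INFO] ca▲┃          ┃     
0:00:08.766 [ERROR] http.█┃          ┃     
0:00:08.390 [WARN] auth.j░┃          ┃     
0:00:12.236 [WARN] http.s░┃          ┃     
0:00:17.244 [DEBUG] http.░┃━━━━━━━━━━┛     
0:00:22.101 [INFO] auth.j░┃                
0:00:23.425 [DEBUG] http.░┃                
0:00:24.966 [WARN] db.poo░┃                
0:00:25.183 [WARN] worker░┃                
0:00:25.114 [INFO] worker░┃                
0:00:27.198 [WARN] api.ha░┃                
0:00:29.469 [WARN] auth.j░┃                
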